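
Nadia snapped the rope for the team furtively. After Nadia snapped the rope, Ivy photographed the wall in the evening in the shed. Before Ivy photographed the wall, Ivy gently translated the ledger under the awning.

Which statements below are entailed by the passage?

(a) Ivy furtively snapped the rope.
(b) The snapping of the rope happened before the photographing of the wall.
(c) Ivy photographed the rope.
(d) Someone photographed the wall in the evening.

(b), (d)

(a) Not entailed — the passage has Nadia snapping the rope, not Ivy.
(b) Entailed — the narrative places the snapping before the photographing.
(c) Not entailed — Ivy photographed the wall, not the rope; the rope belongs to the snapping event.
(d) Entailed — dropping 'in the shed' and generalizing the agent leaves a sub-description the original still satisfies.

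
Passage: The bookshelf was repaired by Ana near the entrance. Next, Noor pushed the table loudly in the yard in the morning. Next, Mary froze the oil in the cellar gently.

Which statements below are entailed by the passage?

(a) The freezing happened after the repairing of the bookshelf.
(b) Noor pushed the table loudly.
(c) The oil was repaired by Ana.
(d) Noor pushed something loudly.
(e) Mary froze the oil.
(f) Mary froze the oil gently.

(a) Entailed — the narrative places the repairing before the freezing.
(b) Entailed — the original entails any weakening of itself; this just drops 'in the morning', 'in the yard'.
(c) Not entailed — Ana repaired the bookshelf, not the oil; the oil belongs to the freezing event.
(d) Entailed — dropping 'in the morning', 'in the yard' and generalizing the patient leaves a sub-description the original still satisfies.
(e) Entailed — every conjunct here is already in the original freezing event.
(f) Entailed — dropping 'in the cellar' leaves a sub-description the original still satisfies.

(a), (b), (d), (e), (f)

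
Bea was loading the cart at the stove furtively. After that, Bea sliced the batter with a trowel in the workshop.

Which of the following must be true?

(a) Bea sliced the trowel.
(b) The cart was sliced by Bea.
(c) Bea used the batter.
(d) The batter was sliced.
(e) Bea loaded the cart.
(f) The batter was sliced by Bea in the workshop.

(a) Not entailed — the trowel is the instrument, not what was sliced.
(b) Not entailed — Bea sliced the batter, not the cart; the cart belongs to the loading event.
(c) Not entailed — the batter is the patient, not an instrument — Bea used a trowel.
(d) Entailed — this follows by dropping conjuncts from the slicing event's description.
(e) Not entailed — 'was loading' is progressive on an accomplishment; it does not entail the completed 'loaded'.
(f) Entailed — this follows by dropping conjuncts from the slicing event's description.

(d), (f)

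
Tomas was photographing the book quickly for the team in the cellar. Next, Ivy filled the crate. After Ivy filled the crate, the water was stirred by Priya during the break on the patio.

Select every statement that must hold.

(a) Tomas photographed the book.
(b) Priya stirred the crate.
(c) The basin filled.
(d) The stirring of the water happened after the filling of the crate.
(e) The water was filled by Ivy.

(a) Not entailed — 'was photographing' is progressive on an accomplishment; it does not entail the completed 'photographed'.
(b) Not entailed — Priya stirred the water, not the crate; the crate belongs to the filling event.
(c) Not entailed — the crate is what filled, not the basin.
(d) Entailed — the narrative places the filling before the stirring.
(e) Not entailed — Ivy filled the crate, not the water; the water belongs to the stirring event.

(d)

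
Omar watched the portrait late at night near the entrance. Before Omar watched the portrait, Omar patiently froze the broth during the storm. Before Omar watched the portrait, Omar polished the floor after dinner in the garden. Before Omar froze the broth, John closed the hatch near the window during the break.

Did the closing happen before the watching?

yes

The narrative orders the closing before the watching.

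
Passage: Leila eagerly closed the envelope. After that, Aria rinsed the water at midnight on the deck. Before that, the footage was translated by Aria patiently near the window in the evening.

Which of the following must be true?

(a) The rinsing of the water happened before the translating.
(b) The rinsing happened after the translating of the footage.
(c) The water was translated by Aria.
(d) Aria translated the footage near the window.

(a) Not entailed — the narrative places the translating before the rinsing, not after.
(b) Entailed — the narrative places the translating before the rinsing.
(c) Not entailed — Aria translated the footage, not the water; the water belongs to the rinsing event.
(d) Entailed — dropping 'patiently', 'in the evening' leaves a sub-description the original still satisfies.

(b), (d)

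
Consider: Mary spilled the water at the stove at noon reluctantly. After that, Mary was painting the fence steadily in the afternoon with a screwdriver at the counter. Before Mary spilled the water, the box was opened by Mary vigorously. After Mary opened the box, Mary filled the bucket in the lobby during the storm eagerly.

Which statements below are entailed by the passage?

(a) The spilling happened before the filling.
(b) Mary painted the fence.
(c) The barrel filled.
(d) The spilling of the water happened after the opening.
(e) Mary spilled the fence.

(a) Not entailed — the narrative doesn't order the spilling relative to the filling.
(b) Not entailed — 'was painting' is progressive on an accomplishment; it does not entail the completed 'painted'.
(c) Not entailed — the bucket is what filled, not the barrel.
(d) Entailed — the narrative places the opening before the spilling.
(e) Not entailed — Mary spilled the water, not the fence; the fence belongs to the painting event.

(d)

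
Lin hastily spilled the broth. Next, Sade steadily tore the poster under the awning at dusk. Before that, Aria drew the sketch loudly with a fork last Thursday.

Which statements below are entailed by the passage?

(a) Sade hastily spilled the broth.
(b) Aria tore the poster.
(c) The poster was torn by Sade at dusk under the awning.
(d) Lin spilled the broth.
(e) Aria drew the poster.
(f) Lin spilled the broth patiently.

(a) Not entailed — the passage has Lin spilling the broth, not Sade.
(b) Not entailed — the passage has Sade tearing the poster, not Aria.
(c) Entailed — dropping 'steadily' leaves a sub-description the original still satisfies.
(d) Entailed — the original entails any weakening of itself; this just drops 'hastily'.
(e) Not entailed — Aria drew the sketch, not the poster; the poster belongs to the tearing event.
(f) Not entailed — 'patiently' adds a manner not in (and inconsistent with) the original.

(c), (d)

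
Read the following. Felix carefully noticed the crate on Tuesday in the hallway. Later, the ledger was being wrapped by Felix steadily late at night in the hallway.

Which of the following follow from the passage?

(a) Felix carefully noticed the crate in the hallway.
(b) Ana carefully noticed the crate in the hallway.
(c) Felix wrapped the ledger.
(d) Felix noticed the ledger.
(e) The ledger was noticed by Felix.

(a) Entailed — the original entails any weakening of itself; this just drops 'on Tuesday'.
(b) Not entailed — the passage has Felix noticing the crate, not Ana.
(c) Not entailed — 'was wrapping' is progressive on an accomplishment; it does not entail the completed 'wrapped'.
(d) Not entailed — Felix noticed the crate, not the ledger; the ledger belongs to the wrapping event.
(e) Not entailed — Felix noticed the crate, not the ledger; the ledger belongs to the wrapping event.

(a)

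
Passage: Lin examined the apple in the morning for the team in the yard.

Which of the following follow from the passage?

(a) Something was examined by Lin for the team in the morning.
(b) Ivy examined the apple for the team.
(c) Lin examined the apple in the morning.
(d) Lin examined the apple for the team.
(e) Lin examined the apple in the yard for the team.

(a), (c), (d), (e)

(a) Entailed — every conjunct here is already in the original examining event.
(b) Not entailed — the passage has Lin examining the apple, not Ivy.
(c) Entailed — every conjunct here is already in the original examining event.
(d) Entailed — this follows by dropping conjuncts from the examining event's description.
(e) Entailed — every conjunct here is already in the original examining event.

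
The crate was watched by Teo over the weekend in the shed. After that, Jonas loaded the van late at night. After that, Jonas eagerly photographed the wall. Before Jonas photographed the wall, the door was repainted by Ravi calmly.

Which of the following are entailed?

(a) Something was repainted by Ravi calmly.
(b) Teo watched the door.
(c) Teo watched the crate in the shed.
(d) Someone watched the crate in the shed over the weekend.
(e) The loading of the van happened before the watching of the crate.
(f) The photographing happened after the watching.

(a) Entailed — the original entails any weakening of itself; this just generalizes the patient.
(b) Not entailed — Teo watched the crate, not the door; the door belongs to the repainting event.
(c) Entailed — the original entails any weakening of itself; this just drops 'over the weekend'.
(d) Entailed — every conjunct here is already in the original watching event.
(e) Not entailed — the narrative places the watching before the loading, not after.
(f) Entailed — the narrative places the watching before the photographing.

(a), (c), (d), (f)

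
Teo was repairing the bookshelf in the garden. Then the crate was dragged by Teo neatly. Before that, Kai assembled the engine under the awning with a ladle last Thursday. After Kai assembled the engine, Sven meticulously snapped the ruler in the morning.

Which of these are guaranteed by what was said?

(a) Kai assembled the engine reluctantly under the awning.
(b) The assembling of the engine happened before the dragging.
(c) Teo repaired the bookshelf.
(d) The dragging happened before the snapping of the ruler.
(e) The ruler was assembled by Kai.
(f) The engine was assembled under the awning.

(b), (f)

(a) Not entailed — 'reluctantly' adds information not in the original event.
(b) Entailed — the narrative places the assembling before the dragging.
(c) Not entailed — 'was repairing' is progressive on an accomplishment; it does not entail the completed 'repaired'.
(d) Not entailed — the narrative doesn't order the dragging relative to the snapping.
(e) Not entailed — Kai assembled the engine, not the ruler; the ruler belongs to the snapping event.
(f) Entailed — the original entails any weakening of itself; this just drops 'last Thursday', 'with a ladle' and generalizes the agent.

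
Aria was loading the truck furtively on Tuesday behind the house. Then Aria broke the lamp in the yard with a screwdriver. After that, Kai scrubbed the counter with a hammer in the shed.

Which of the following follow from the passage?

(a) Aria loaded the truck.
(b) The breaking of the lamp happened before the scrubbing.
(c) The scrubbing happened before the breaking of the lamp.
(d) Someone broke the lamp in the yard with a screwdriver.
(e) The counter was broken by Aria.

(b), (d)

(a) Not entailed — 'was loading' is progressive on an accomplishment; it does not entail the completed 'loaded'.
(b) Entailed — the narrative places the breaking before the scrubbing.
(c) Not entailed — the narrative places the breaking before the scrubbing, not after.
(d) Entailed — this follows by dropping conjuncts from the breaking event's description.
(e) Not entailed — Aria broke the lamp, not the counter; the counter belongs to the scrubbing event.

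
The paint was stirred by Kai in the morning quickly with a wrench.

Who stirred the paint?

'Kai' marks the agent of the stirring event.

Kai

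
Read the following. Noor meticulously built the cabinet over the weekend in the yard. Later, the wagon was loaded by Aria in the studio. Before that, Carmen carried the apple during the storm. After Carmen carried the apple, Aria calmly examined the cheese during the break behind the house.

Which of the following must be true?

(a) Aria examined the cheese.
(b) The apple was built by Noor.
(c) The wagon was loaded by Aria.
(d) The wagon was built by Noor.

(a) Entailed — this follows by dropping conjuncts from the examining event's description.
(b) Not entailed — Noor built the cabinet, not the apple; the apple belongs to the carrying event.
(c) Entailed — dropping 'in the studio' leaves a sub-description the original still satisfies.
(d) Not entailed — Noor built the cabinet, not the wagon; the wagon belongs to the loading event.

(a), (c)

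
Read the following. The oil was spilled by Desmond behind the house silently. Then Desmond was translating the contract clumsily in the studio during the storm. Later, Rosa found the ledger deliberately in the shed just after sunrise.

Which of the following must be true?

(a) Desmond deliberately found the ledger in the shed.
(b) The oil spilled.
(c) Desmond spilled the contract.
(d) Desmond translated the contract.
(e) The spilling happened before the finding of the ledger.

(a) Not entailed — the passage has Rosa finding the ledger, not Desmond.
(b) Entailed — 'Desmond spilled the oil' is causative; it entails the inchoative 'the oil spilled'.
(c) Not entailed — Desmond spilled the oil, not the contract; the contract belongs to the translating event.
(d) Not entailed — 'was translating' is progressive on an accomplishment; it does not entail the completed 'translated'.
(e) Entailed — the narrative places the spilling before the finding.

(b), (e)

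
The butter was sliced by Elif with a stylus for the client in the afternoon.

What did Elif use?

a stylus

'with a stylus' marks the instrument of the slicing event.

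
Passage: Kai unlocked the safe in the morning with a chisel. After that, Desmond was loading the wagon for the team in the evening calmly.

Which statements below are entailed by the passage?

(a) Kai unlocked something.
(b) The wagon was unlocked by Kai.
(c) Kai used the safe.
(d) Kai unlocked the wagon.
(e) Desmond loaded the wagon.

(a)

(a) Entailed — dropping 'with a chisel', 'in the morning' and generalizing the patient leaves a sub-description the original still satisfies.
(b) Not entailed — Kai unlocked the safe, not the wagon; the wagon belongs to the loading event.
(c) Not entailed — the safe is the patient, not an instrument — Kai used a chisel.
(d) Not entailed — Kai unlocked the safe, not the wagon; the wagon belongs to the loading event.
(e) Not entailed — 'was loading' is progressive on an accomplishment; it does not entail the completed 'loaded'.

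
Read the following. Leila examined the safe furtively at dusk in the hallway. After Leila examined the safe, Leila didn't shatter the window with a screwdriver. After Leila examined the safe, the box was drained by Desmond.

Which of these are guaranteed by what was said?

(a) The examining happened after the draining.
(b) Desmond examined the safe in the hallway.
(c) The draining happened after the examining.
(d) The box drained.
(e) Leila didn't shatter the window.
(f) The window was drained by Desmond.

(a) Not entailed — the narrative places the examining before the draining, not after.
(b) Not entailed — the passage has Leila examining the safe, not Desmond.
(c) Entailed — the narrative places the examining before the draining.
(d) Entailed — 'Desmond drained the box' is causative; it entails the inchoative 'the box drained'.
(e) Not entailed — dropping 'with a screwdriver' under negation is not valid — the original leaves open that Leila shattered the window some other way.
(f) Not entailed — Desmond drained the box, not the window; the window belongs to the shattering event.

(c), (d)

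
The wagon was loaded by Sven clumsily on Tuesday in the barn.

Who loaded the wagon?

Sven

'Sven' marks the agent of the loading event.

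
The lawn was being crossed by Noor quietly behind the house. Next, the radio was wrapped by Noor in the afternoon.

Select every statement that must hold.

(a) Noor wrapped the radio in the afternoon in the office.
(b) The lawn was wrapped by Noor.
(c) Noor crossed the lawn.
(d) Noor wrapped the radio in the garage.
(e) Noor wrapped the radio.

(e)

(a) Not entailed — 'in the office' adds information not in the original event.
(b) Not entailed — Noor wrapped the radio, not the lawn; the lawn belongs to the crossing event.
(c) Not entailed — 'was crossing' is progressive on an accomplishment; it does not entail the completed 'crossed'.
(d) Not entailed — 'in the garage' adds information not in the original event.
(e) Entailed — every conjunct here is already in the original wrapping event.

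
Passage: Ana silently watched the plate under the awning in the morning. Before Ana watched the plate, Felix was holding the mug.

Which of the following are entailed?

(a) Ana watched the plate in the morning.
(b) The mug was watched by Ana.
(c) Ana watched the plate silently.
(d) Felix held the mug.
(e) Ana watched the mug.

(a), (c), (d)

(a) Entailed — this follows by dropping conjuncts from the watching event's description.
(b) Not entailed — Ana watched the plate, not the mug; the mug belongs to the holding event.
(c) Entailed — every conjunct here is already in the original watching event.
(d) Entailed — 'hold' is an activity; 'was holding' entails that some holding happened, so 'held' holds.
(e) Not entailed — Ana watched the plate, not the mug; the mug belongs to the holding event.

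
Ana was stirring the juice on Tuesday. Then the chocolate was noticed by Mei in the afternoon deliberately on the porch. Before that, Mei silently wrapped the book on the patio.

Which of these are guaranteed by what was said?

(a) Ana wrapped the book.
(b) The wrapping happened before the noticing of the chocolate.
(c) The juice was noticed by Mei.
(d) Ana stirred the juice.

(b), (d)

(a) Not entailed — the passage has Mei wrapping the book, not Ana.
(b) Entailed — the narrative places the wrapping before the noticing.
(c) Not entailed — Mei noticed the chocolate, not the juice; the juice belongs to the stirring event.
(d) Entailed — 'stir' is an activity; 'was stirring' entails that some stirring happened, so 'stirred' holds.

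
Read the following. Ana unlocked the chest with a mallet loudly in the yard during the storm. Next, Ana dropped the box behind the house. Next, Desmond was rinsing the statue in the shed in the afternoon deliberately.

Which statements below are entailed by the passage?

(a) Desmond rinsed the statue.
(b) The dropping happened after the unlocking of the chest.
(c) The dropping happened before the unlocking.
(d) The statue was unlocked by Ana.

(a) Entailed — 'rinse' is an activity; 'was rinsing' entails that some rinsing happened, so 'rinsed' holds.
(b) Entailed — the narrative places the unlocking before the dropping.
(c) Not entailed — the narrative places the unlocking before the dropping, not after.
(d) Not entailed — Ana unlocked the chest, not the statue; the statue belongs to the rinsing event.

(a), (b)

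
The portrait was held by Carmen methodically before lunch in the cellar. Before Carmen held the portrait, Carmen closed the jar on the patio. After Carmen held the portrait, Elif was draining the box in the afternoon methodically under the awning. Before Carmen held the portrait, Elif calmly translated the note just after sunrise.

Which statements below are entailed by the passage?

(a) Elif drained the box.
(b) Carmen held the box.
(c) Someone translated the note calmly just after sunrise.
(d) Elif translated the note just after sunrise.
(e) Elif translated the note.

(a) Not entailed — 'was draining' is progressive on an accomplishment; it does not entail the completed 'drained'.
(b) Not entailed — Carmen held the portrait, not the box; the box belongs to the draining event.
(c) Entailed — the original entails any weakening of itself; this just generalizes the agent.
(d) Entailed — the original entails any weakening of itself; this just drops 'calmly'.
(e) Entailed — the original entails any weakening of itself; this just drops 'just after sunrise', 'calmly'.

(c), (d), (e)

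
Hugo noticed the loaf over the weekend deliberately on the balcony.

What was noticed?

the loaf

'the loaf' marks the patient of the noticing event.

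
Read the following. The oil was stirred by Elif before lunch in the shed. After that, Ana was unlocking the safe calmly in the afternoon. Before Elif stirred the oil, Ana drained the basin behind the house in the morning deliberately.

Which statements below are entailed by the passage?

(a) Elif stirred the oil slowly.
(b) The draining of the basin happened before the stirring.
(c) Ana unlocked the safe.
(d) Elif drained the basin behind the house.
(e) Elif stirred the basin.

(b)

(a) Not entailed — 'slowly' adds information not in the original event.
(b) Entailed — the narrative places the draining before the stirring.
(c) Not entailed — 'was unlocking' is progressive on an accomplishment; it does not entail the completed 'unlocked'.
(d) Not entailed — the passage has Ana draining the basin, not Elif.
(e) Not entailed — Elif stirred the oil, not the basin; the basin belongs to the draining event.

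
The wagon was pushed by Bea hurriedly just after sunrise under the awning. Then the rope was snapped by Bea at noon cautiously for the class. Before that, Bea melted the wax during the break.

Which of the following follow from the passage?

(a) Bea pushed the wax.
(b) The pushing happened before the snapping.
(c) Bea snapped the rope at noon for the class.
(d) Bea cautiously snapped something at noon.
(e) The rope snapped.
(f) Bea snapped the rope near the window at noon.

(b), (c), (d), (e)

(a) Not entailed — Bea pushed the wagon, not the wax; the wax belongs to the melting event.
(b) Entailed — the narrative places the pushing before the snapping.
(c) Entailed — this follows by dropping conjuncts from the snapping event's description.
(d) Entailed — dropping 'for the class' and generalizing the patient leaves a sub-description the original still satisfies.
(e) Entailed — 'Bea snapped the rope' is causative; it entails the inchoative 'the rope snapped'.
(f) Not entailed — 'near the window' adds information not in the original event.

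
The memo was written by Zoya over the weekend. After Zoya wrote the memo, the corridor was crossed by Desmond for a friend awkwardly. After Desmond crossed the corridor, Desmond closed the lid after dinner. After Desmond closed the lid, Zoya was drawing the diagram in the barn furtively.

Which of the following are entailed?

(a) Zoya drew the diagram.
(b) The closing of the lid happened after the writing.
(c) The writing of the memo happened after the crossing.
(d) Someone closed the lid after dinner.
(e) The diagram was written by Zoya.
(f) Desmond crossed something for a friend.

(a) Not entailed — 'was drawing' is progressive on an accomplishment; it does not entail the completed 'drew'.
(b) Entailed — the narrative places the writing before the closing.
(c) Not entailed — the narrative places the writing before the crossing, not after.
(d) Entailed — the original entails any weakening of itself; this just generalizes the agent.
(e) Not entailed — Zoya wrote the memo, not the diagram; the diagram belongs to the drawing event.
(f) Entailed — dropping 'awkwardly' and generalizing the patient leaves a sub-description the original still satisfies.

(b), (d), (f)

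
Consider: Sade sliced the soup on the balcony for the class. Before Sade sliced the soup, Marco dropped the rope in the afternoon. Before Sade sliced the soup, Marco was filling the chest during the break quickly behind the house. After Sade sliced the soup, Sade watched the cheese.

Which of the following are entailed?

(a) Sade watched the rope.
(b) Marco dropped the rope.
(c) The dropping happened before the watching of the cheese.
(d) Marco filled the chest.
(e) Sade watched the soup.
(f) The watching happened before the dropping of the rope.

(b), (c)

(a) Not entailed — Sade watched the cheese, not the rope; the rope belongs to the dropping event.
(b) Entailed — dropping 'in the afternoon' leaves a sub-description the original still satisfies.
(c) Entailed — the narrative places the dropping before the watching.
(d) Not entailed — 'was filling' is progressive on an accomplishment; it does not entail the completed 'filled'.
(e) Not entailed — Sade watched the cheese, not the soup; the soup belongs to the slicing event.
(f) Not entailed — the narrative places the dropping before the watching, not after.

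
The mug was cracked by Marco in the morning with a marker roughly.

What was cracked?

'the mug' marks the patient of the cracking event.

the mug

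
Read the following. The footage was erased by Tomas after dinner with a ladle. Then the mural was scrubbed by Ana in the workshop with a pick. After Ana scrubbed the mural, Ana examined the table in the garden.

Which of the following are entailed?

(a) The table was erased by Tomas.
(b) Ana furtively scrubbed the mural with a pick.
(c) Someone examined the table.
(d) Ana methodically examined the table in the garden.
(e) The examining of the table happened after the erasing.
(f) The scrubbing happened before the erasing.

(a) Not entailed — Tomas erased the footage, not the table; the table belongs to the examining event.
(b) Not entailed — 'furtively' adds information not in the original event.
(c) Entailed — the original entails any weakening of itself; this just drops 'in the garden' and generalizes the agent.
(d) Not entailed — 'methodically' adds information not in the original event.
(e) Entailed — the narrative places the erasing before the examining.
(f) Not entailed — the narrative places the erasing before the scrubbing, not after.

(c), (e)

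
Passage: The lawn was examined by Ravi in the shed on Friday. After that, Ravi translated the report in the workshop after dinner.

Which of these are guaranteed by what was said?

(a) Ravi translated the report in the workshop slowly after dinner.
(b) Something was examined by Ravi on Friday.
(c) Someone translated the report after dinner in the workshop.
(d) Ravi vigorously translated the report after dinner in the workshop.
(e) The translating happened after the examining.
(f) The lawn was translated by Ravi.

(a) Not entailed — 'slowly' adds information not in the original event.
(b) Entailed — dropping 'in the shed' and generalizing the patient leaves a sub-description the original still satisfies.
(c) Entailed — this follows by dropping conjuncts from the translating event's description.
(d) Not entailed — 'vigorously' adds information not in the original event.
(e) Entailed — the narrative places the examining before the translating.
(f) Not entailed — Ravi translated the report, not the lawn; the lawn belongs to the examining event.

(b), (c), (e)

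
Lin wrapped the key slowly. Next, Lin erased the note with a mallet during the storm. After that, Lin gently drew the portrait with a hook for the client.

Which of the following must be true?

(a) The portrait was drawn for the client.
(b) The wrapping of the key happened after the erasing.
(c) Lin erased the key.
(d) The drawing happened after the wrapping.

(a), (d)

(a) Entailed — dropping 'gently', 'with a hook' and generalizing the agent leaves a sub-description the original still satisfies.
(b) Not entailed — the narrative places the wrapping before the erasing, not after.
(c) Not entailed — Lin erased the note, not the key; the key belongs to the wrapping event.
(d) Entailed — the narrative places the wrapping before the drawing.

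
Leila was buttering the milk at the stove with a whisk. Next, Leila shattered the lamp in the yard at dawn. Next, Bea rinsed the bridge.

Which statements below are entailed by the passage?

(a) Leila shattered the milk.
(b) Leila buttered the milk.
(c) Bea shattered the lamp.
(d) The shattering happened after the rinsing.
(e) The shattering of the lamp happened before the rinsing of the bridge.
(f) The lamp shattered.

(a) Not entailed — Leila shattered the lamp, not the milk; the milk belongs to the buttering event.
(b) Not entailed — 'was buttering' is progressive on an accomplishment; it does not entail the completed 'buttered'.
(c) Not entailed — the passage has Leila shattering the lamp, not Bea.
(d) Not entailed — the narrative places the shattering before the rinsing, not after.
(e) Entailed — the narrative places the shattering before the rinsing.
(f) Entailed — 'Leila shattered the lamp' is causative; it entails the inchoative 'the lamp shattered'.

(e), (f)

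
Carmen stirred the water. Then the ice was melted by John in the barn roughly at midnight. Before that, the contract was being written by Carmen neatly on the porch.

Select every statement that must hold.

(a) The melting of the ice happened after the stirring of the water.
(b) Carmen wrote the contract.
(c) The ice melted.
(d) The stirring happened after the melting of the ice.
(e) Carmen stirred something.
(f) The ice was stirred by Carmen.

(a) Entailed — the narrative places the stirring before the melting.
(b) Not entailed — 'was writing' is progressive on an accomplishment; it does not entail the completed 'wrote'.
(c) Entailed — 'John melted the ice' is causative; it entails the inchoative 'the ice melted'.
(d) Not entailed — the narrative places the stirring before the melting, not after.
(e) Entailed — generalizing the patient leaves a sub-description the original still satisfies.
(f) Not entailed — Carmen stirred the water, not the ice; the ice belongs to the melting event.

(a), (c), (e)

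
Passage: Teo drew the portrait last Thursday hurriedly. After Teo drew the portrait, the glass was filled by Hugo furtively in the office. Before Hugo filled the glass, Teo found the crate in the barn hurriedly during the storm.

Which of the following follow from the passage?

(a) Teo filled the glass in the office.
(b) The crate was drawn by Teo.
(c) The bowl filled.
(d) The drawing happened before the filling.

(a) Not entailed — the passage has Hugo filling the glass, not Teo.
(b) Not entailed — Teo drew the portrait, not the crate; the crate belongs to the finding event.
(c) Not entailed — the glass is what filled, not the bowl.
(d) Entailed — the narrative places the drawing before the filling.

(d)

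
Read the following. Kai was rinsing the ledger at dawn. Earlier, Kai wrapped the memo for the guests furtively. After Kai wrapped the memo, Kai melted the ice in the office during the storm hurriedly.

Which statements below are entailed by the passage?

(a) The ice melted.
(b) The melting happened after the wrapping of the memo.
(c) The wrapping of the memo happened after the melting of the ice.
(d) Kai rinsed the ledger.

(a), (b), (d)

(a) Entailed — 'Kai melted the ice' is causative; it entails the inchoative 'the ice melted'.
(b) Entailed — the narrative places the wrapping before the melting.
(c) Not entailed — the narrative places the wrapping before the melting, not after.
(d) Entailed — 'rinse' is an activity; 'was rinsing' entails that some rinsing happened, so 'rinsed' holds.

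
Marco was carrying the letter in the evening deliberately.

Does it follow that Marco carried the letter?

yes

'carry' is atelic; if Marco was carrying the letter, then Marco carried the letter (for some time).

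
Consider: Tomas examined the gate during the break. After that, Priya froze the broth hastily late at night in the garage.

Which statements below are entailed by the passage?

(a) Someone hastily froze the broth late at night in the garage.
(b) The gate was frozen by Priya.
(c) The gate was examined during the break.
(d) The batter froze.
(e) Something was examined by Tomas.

(a) Entailed — every conjunct here is already in the original freezing event.
(b) Not entailed — Priya froze the broth, not the gate; the gate belongs to the examining event.
(c) Entailed — this follows by dropping conjuncts from the examining event's description.
(d) Not entailed — the broth is what froze, not the batter.
(e) Entailed — this follows by dropping conjuncts from the examining event's description.

(a), (c), (e)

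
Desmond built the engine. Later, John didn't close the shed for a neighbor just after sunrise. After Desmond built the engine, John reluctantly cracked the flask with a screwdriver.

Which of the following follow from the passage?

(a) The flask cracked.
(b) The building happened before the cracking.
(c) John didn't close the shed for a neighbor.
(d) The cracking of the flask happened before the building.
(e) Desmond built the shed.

(a), (b)

(a) Entailed — 'John cracked the flask' is causative; it entails the inchoative 'the flask cracked'.
(b) Entailed — the narrative places the building before the cracking.
(c) Not entailed — dropping 'just after sunrise' under negation is not valid — the original leaves open that John closed the shed some other way.
(d) Not entailed — the narrative places the building before the cracking, not after.
(e) Not entailed — Desmond built the engine, not the shed; the shed belongs to the closing event.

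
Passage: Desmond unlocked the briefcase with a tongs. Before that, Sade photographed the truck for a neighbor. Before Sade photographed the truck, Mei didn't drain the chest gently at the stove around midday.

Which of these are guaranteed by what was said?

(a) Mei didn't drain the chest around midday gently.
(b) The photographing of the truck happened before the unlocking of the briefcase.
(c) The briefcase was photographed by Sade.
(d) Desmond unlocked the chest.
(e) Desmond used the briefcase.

(b)

(a) Not entailed — dropping 'at the stove' under negation is not valid — the original leaves open that Mei drained the chest some other way.
(b) Entailed — the narrative places the photographing before the unlocking.
(c) Not entailed — Sade photographed the truck, not the briefcase; the briefcase belongs to the unlocking event.
(d) Not entailed — Desmond unlocked the briefcase, not the chest; the chest belongs to the draining event.
(e) Not entailed — the briefcase is the patient, not an instrument — Desmond used a tongs.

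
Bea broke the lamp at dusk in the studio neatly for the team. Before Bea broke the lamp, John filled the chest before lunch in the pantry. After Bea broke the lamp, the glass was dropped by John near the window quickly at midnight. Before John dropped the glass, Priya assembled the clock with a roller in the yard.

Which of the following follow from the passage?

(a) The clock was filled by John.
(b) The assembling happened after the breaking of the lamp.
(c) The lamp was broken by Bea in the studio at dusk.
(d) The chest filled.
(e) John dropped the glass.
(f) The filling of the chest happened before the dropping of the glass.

(a) Not entailed — John filled the chest, not the clock; the clock belongs to the assembling event.
(b) Not entailed — the narrative doesn't order the breaking relative to the assembling.
(c) Entailed — dropping 'neatly', 'for the team' leaves a sub-description the original still satisfies.
(d) Entailed — 'John filled the chest' is causative; it entails the inchoative 'the chest filled'.
(e) Entailed — this follows by dropping conjuncts from the dropping event's description.
(f) Entailed — the narrative places the filling before the dropping.

(c), (d), (e), (f)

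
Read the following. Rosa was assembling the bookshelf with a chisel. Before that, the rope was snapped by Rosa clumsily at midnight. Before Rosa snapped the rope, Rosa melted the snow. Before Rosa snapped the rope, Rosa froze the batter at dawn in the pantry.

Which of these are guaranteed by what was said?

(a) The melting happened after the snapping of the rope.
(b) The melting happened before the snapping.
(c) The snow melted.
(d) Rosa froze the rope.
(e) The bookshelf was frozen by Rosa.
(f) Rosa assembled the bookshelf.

(b), (c)

(a) Not entailed — the narrative places the melting before the snapping, not after.
(b) Entailed — the narrative places the melting before the snapping.
(c) Entailed — 'Rosa melted the snow' is causative; it entails the inchoative 'the snow melted'.
(d) Not entailed — Rosa froze the batter, not the rope; the rope belongs to the snapping event.
(e) Not entailed — Rosa froze the batter, not the bookshelf; the bookshelf belongs to the assembling event.
(f) Not entailed — 'was assembling' is progressive on an accomplishment; it does not entail the completed 'assembled'.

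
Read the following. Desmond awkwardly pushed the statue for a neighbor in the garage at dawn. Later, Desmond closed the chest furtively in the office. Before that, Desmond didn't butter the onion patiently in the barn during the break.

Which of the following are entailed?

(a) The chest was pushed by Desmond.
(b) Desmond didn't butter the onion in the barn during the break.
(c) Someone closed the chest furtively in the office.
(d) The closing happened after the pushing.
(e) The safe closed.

(a) Not entailed — Desmond pushed the statue, not the chest; the chest belongs to the closing event.
(b) Not entailed — dropping 'patiently' under negation is not valid — the original leaves open that Desmond buttered the onion some other way.
(c) Entailed — generalizing the agent leaves a sub-description the original still satisfies.
(d) Entailed — the narrative places the pushing before the closing.
(e) Not entailed — the chest is what closed, not the safe.

(c), (d)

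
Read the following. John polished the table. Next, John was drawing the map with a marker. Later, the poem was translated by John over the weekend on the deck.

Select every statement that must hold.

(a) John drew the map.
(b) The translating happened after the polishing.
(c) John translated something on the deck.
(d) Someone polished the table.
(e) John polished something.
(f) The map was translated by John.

(a) Not entailed — 'was drawing' is progressive on an accomplishment; it does not entail the completed 'drew'.
(b) Entailed — the narrative places the polishing before the translating.
(c) Entailed — the original entails any weakening of itself; this just drops 'over the weekend' and generalizes the patient.
(d) Entailed — the original entails any weakening of itself; this just generalizes the agent.
(e) Entailed — generalizing the patient leaves a sub-description the original still satisfies.
(f) Not entailed — John translated the poem, not the map; the map belongs to the drawing event.

(b), (c), (d), (e)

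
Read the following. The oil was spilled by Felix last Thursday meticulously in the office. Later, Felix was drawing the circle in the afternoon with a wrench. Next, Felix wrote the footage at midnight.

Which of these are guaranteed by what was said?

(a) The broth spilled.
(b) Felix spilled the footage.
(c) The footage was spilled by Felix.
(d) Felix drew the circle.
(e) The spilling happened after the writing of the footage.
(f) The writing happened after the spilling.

(a) Not entailed — the oil is what spilled, not the broth.
(b) Not entailed — Felix spilled the oil, not the footage; the footage belongs to the writing event.
(c) Not entailed — Felix spilled the oil, not the footage; the footage belongs to the writing event.
(d) Not entailed — 'was drawing' is progressive on an accomplishment; it does not entail the completed 'drew'.
(e) Not entailed — the narrative places the spilling before the writing, not after.
(f) Entailed — the narrative places the spilling before the writing.

(f)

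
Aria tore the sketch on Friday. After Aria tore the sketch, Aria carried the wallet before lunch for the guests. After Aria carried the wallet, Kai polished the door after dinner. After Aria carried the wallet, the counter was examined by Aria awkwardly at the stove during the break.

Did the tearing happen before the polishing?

The narrative orders the tearing before the polishing.

yes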